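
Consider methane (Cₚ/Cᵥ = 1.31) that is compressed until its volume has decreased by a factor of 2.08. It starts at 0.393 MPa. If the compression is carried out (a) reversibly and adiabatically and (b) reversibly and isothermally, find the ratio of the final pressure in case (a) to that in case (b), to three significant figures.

Isothermal: P_b = P₁(V₁/V₂) = 0.393×2.08.
Adiabatic: P_a = P₁(V₁/V₂)^γ = 0.393×2.08^(1.31).
P_a/P_b = (V₁/V₂)^(γ−1) = 2.08^(0.31) = 1.255.

P_adiabatic / P_isothermal ≈ 1.25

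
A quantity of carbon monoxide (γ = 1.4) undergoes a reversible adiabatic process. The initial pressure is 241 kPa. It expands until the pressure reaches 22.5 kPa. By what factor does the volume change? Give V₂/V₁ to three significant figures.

From PV^γ = const, V₂/V₁ = (P₁/P₂)^(1/γ).
V₂/V₁ = (241/22.5)^(0.714) = 5.44.

V₂/V₁ ≈ 5.44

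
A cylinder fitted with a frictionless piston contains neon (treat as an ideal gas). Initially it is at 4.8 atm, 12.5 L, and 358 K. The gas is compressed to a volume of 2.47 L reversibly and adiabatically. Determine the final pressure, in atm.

P₂ ≈ 71.6 atm

Since PV^γ is constant along a reversible adiabat, P₂ = P₁ (V₁/V₂)^γ.
γ = 5/3 for a monatomic ideal gas.
P₂ = 4.8 × (12.5/2.47)^(5/3) = 71.6 atm.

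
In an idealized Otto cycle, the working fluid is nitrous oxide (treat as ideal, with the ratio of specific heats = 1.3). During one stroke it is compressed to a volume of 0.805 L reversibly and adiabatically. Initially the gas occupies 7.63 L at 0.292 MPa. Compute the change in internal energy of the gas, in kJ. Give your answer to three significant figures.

P₂ = P₁(V₁/V₂)^γ = 0.292×(7.63/0.805)^(1.3) = 5.434 MPa.
For a reversible adiabat, W_by_gas = (P₁V₁ − P₂V₂)/(γ−1).
W_by = (292000×0.00763 − 5.434×10^6×0.000805) / (0.3) = -7155 J.
Q = 0 ⇒ ΔU = −W_by = 7155 J.

ΔU ≈ 7.16 kJ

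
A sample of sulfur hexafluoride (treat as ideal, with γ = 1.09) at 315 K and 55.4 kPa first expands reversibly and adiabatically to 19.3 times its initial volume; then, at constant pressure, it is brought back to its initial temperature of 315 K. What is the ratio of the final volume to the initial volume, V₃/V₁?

Adiabatic step: V₂/V₁ = 19.3; T₂ = T₁·(1/19.3)^(0.09) = 241.3 K.
Isobaric step: V₃/V₂ = T₃/T₂ = 315/241.3.
V₃/V₁ = (V₂/V₁)(V₃/V₂) = 19.3 × (315/241.3) = 25.19.

V₃/V₁ ≈ 25.2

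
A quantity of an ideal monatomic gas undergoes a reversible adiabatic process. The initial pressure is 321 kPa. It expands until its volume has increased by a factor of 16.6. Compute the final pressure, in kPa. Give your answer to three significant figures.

Adiabatic: P₁V₁^γ = P₂V₂^γ ⇒ P₂ = P₁ (V₁/V₂)^γ.
For a monatomic ideal gas γ = 5/3.
P₂ = 321 × (1/16.6)^(5/3) = 2.972 kPa.

P₂ ≈ 2.97 kPa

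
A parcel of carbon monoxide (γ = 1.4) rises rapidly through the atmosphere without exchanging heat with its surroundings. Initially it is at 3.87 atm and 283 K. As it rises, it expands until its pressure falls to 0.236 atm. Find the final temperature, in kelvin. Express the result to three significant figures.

T₂ ≈ 127 K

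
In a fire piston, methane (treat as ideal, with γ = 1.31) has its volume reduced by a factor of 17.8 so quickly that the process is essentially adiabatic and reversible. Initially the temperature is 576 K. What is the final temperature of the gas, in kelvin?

Adiabatic: T₁V₁^(γ−1) = T₂V₂^(γ−1) ⇒ T₂ = T₁ (V₁/V₂)^(γ−1).
T₂ = 576 × 17.8^(0.31) = 1406 K.

T₂ ≈ 1410 K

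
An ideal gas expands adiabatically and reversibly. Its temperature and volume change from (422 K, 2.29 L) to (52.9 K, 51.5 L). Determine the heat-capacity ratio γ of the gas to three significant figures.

γ ≈ 1.67

TV^(γ−1) = const ⇒ γ − 1 = ln(T₂/T₁) / ln(V₁/V₂).
γ = 1 + ln(52.9/422) / ln(2.29/51.5) = 1.667.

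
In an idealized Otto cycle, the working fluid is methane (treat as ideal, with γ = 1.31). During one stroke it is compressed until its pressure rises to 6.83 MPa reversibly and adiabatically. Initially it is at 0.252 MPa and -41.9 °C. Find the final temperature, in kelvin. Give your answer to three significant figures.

T₂ ≈ 505 K

Adiabatic: T₂/T₁ = (P₂/P₁)^((γ−1)/γ).
T₁ = -41.9 °C = 231.2 K.
T₂ = 231.2 × (6.83/0.252)^(0.237) = 504.9 K.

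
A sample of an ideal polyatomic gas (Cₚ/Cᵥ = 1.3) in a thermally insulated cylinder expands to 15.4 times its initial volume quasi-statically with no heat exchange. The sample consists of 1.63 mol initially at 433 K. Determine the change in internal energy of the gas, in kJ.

ΔU ≈ -10.9 kJ

For a reversible adiabat TV^(γ−1) is constant, so T₂ = T₁ (V₁/V₂)^(γ−1).
T₂ = 433 × (1/15.4)^(0.3) = 190.6 K.
Q = 0, so ΔU = W_on_gas = nCᵥΔT with Cᵥ = R/(γ−1) = 27.71 J/(mol·K).
ΔU = 1.63 × 27.71 × (190.6 − 433) = -10950 J.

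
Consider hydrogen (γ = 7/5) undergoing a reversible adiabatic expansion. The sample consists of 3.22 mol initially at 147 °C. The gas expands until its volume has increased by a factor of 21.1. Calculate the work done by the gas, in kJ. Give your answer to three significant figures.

W ≈ 19.8 kJ

Adiabatic: T₁V₁^(γ−1) = T₂V₂^(γ−1) ⇒ T₂ = T₁ (V₁/V₂)^(γ−1).
T₁ = 147 °C = 420.1 K.
T₂ = 420.1 × (1/21.1)^(2/5) = 124.1 K.
Q = 0, so ΔU = W_on_gas = nCᵥΔT with Cᵥ = R/(γ−1) = 20.79 J/(mol·K).
ΔU = 3.22 × 20.79 × (124.1 − 420.1) = -19820 J.
Work done by the gas = −ΔU = 19820 J.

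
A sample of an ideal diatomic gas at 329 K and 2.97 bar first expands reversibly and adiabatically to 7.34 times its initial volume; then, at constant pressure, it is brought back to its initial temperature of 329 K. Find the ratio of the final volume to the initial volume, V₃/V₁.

For a diatomic ideal gas γ = 7/5.
Adiabatic step: V₂/V₁ = 7.34; T₂ = T₁·(1/7.34)^(2/5) = 148.2 K.
Isobaric step: V₃/V₂ = T₃/T₂ = 329/148.2.
V₃/V₁ = (V₂/V₁)(V₃/V₂) = 7.34 × (329/148.2) = 16.29.

V₃/V₁ ≈ 16.3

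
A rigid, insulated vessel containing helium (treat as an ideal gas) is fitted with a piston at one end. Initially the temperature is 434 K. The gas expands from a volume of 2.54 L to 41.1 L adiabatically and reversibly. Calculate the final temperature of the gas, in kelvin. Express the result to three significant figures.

T₂ ≈ 67.8 K

For a reversible adiabat TV^(γ−1) is constant, so T₂ = T₁ (V₁/V₂)^(γ−1).
For a monatomic ideal gas γ = 5/3, so γ−1 = 2/3.
T₂ = 434 × (2.54/41.1)^(2/3) = 67.84 K.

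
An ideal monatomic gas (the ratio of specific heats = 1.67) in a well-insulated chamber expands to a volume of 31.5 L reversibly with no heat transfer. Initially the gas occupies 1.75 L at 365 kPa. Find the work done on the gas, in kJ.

W ≈ -0.816 kJ

P₂ = P₁(V₁/V₂)^γ = 365×(1.75/31.5)^(1.67) = 2.924 kPa.
For a reversible adiabat, W_by_gas = (P₁V₁ − P₂V₂)/(γ−1).
W_by = (365000×0.00175 − 2924×0.0315) / (0.67) = 815.9 J.
W_on_gas = −W_by = -815.9 J.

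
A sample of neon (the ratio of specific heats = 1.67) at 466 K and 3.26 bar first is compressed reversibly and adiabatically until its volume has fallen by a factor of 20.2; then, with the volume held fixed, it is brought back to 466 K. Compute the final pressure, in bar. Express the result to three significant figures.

Adiabatic step (PV^γ = const): P₂ = 3.26×20.2^(1.67) = 493.3 bar; T₂ = 466×20.2^(0.67) = 3491 K.
Isochoric: P₃ = P₂(T₃/T₂) = 493.3 × (466/3491) = 65.85 bar.

P₃ ≈ 65.9 bar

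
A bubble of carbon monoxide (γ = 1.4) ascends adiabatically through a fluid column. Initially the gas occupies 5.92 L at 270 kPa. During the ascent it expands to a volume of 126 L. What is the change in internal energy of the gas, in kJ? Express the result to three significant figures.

P₂ = P₁(V₁/V₂)^γ = 270×(5.92/126)^(1.4) = 3.733 kPa.
For a reversible adiabat, W_by_gas = (P₁V₁ − P₂V₂)/(γ−1).
W_by = (270000×0.00592 − 3733×0.126) / (0.4) = 2820 J.
Q = 0 ⇒ ΔU = −W_by = -2820 J.

ΔU ≈ -2.82 kJ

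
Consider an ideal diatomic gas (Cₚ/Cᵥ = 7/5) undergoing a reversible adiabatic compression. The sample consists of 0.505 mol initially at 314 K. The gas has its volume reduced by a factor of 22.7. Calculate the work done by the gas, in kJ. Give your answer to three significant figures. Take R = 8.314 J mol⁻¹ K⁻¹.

For a reversible adiabat TV^(γ−1) is constant, so T₂ = T₁ (V₁/V₂)^(γ−1).
T₂ = 314 × 22.7^(2/5) = 1095 K.
Q = 0, so ΔU = W_on_gas = nCᵥΔT with Cᵥ = R/(γ−1) = 20.79 J/(mol·K).
ΔU = 0.505 × 20.79 × (1095 − 314) = 8196 J.
Work done by the gas = −ΔU = -8196 J.

W ≈ -8.20 kJ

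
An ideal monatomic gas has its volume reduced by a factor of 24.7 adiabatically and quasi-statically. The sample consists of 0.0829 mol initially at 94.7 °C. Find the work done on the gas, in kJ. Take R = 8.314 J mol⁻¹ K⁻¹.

W ≈ 2.85 kJ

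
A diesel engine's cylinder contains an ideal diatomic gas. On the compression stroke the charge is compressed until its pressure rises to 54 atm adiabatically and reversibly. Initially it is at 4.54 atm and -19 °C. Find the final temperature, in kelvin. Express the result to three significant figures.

Adiabatic: T₂/T₁ = (P₂/P₁)^((γ−1)/γ).
For a diatomic ideal gas γ = 7/5, so (γ−1)/γ = 2/7.
T₁ = -19 °C = 254.1 K.
T₂ = 254.1 × (54/4.54)^(2/7) = 515.6 K.

T₂ ≈ 516 K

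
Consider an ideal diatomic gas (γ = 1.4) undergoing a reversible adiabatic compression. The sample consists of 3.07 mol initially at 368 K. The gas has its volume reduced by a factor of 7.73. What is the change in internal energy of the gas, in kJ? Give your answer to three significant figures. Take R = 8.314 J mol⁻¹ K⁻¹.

ΔU ≈ 29.7 kJ

For a reversible adiabat TV^(γ−1) is constant, so T₂ = T₁ (V₁/V₂)^(γ−1).
T₂ = 368 × 7.73^(0.4) = 833.9 K.
Q = 0, so ΔU = W_on_gas = nCᵥΔT with Cᵥ = R/(γ−1) = 20.79 J/(mol·K).
ΔU = 3.07 × 20.79 × (833.9 − 368) = 29730 J.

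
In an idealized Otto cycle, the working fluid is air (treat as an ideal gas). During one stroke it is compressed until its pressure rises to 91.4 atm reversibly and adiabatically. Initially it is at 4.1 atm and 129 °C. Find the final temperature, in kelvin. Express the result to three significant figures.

Along an adiabat T P^((1−γ)/γ) is constant, so T₂ = T₁ (P₂/P₁)^((γ−1)/γ).
For a diatomic ideal gas γ = 7/5, so (γ−1)/γ = 2/7.
T₁ = 129 °C = 402.1 K.
T₂ = 402.1 × (91.4/4.1)^(2/7) = 976.3 K.

T₂ ≈ 976 K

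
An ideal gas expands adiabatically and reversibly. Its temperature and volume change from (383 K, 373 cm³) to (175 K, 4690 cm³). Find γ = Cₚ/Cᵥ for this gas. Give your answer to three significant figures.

TV^(γ−1) = const ⇒ γ − 1 = ln(T₂/T₁) / ln(V₁/V₂).
γ = 1 + ln(175/383) / ln(373/4690) = 1.309.

γ ≈ 1.31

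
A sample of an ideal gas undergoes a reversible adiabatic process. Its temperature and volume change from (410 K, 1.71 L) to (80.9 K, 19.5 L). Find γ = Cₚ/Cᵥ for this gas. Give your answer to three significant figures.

γ ≈ 1.67

TV^(γ−1) = const ⇒ γ − 1 = ln(T₂/T₁) / ln(V₁/V₂).
γ = 1 + ln(80.9/410) / ln(1.71/19.5) = 1.667.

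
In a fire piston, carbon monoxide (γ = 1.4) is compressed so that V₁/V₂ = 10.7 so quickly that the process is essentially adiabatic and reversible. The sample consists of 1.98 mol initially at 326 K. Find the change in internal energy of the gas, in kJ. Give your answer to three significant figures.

ΔU ≈ 21.2 kJ

Adiabatic: T₁V₁^(γ−1) = T₂V₂^(γ−1) ⇒ T₂ = T₁ (V₁/V₂)^(γ−1).
T₂ = 326 × 10.7^(0.4) = 841.3 K.
Q = 0, so ΔU = W_on_gas = nCᵥΔT with Cᵥ = R/(γ−1) = 20.79 J/(mol·K).
ΔU = 1.98 × 20.79 × (841.3 − 326) = 21210 J.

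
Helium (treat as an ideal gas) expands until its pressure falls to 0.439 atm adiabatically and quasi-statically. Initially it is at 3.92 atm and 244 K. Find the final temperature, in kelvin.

T₂ ≈ 102 K

Adiabatic: T₂/T₁ = (P₂/P₁)^((γ−1)/γ).
For a monatomic ideal gas γ = 5/3, so (γ−1)/γ = 2/5.
T₂ = 244 × (0.439/3.92)^(2/5) = 101.6 K.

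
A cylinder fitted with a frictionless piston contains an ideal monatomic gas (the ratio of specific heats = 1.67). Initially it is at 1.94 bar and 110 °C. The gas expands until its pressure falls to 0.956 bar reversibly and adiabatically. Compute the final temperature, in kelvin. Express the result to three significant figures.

Along an adiabat T P^((1−γ)/γ) is constant, so T₂ = T₁ (P₂/P₁)^((γ−1)/γ).
T₁ = 110 °C = 383.1 K.
T₂ = 383.1 × (0.956/1.94)^(0.401) = 288.4 K.

T₂ ≈ 288 K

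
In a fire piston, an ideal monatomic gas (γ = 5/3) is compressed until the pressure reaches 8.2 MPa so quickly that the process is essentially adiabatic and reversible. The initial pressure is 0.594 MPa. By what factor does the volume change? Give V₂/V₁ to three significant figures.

V₂/V₁ ≈ 0.207

From PV^γ = const, V₂/V₁ = (P₁/P₂)^(1/γ).
V₂/V₁ = (0.594/8.2)^(3/5) = 0.207.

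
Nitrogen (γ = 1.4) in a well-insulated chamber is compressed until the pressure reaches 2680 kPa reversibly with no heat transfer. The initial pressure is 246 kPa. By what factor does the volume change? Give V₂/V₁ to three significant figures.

From PV^γ = const, V₂/V₁ = (P₁/P₂)^(1/γ).
V₂/V₁ = (246/2680)^(0.714) = 0.1816.

V₂/V₁ ≈ 0.182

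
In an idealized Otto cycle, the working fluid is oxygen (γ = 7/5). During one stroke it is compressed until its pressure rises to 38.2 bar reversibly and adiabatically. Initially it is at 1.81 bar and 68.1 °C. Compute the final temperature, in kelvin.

Adiabatic: T₂/T₁ = (P₂/P₁)^((γ−1)/γ).
T₁ = 68.1 °C = 341.2 K.
T₂ = 341.2 × (38.2/1.81)^(2/7) = 815.6 K.

T₂ ≈ 816 K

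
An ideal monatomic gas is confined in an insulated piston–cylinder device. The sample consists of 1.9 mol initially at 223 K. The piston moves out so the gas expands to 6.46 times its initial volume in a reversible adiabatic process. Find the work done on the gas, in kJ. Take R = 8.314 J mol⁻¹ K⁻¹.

W ≈ -3.76 kJ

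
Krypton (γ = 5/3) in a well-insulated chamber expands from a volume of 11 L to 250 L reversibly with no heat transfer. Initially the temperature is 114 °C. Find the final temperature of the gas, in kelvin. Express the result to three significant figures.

Adiabatic: T₁V₁^(γ−1) = T₂V₂^(γ−1) ⇒ T₂ = T₁ (V₁/V₂)^(γ−1).
T₁ = 114 °C = 387.1 K.
T₂ = 387.1 × (11/250)^(2/3) = 48.25 K.

T₂ ≈ 48.3 K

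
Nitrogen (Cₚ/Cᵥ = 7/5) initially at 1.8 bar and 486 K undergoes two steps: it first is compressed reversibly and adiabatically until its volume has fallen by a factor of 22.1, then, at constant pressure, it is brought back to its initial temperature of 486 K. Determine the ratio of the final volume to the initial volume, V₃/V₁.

V₃/V₁ ≈ 0.0131

Adiabatic step: V₂/V₁ = 0.04525; T₂ = T₁·22.1^(2/5) = 1676 K.
Isobaric step: V₃/V₂ = T₃/T₂ = 486/1676.
V₃/V₁ = (V₂/V₁)(V₃/V₂) = 0.04525 × (486/1676) = 0.01312.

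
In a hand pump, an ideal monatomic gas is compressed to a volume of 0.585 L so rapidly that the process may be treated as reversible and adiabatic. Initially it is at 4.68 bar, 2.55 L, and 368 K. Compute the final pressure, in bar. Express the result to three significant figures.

P₂ ≈ 54.4 bar

Since PV^γ is constant along a reversible adiabat, P₂ = P₁ (V₁/V₂)^γ.
γ = 5/3 for a monatomic ideal gas.
P₂ = 4.68 × (2.55/0.585)^(5/3) = 54.44 bar.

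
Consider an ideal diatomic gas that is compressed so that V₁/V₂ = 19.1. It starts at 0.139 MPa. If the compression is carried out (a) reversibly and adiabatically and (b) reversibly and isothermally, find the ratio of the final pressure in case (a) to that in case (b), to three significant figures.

P_adiabatic / P_isothermal ≈ 3.25

For a diatomic ideal gas γ = 7/5.
Isothermal: P_b = P₁(V₁/V₂) = 0.139×19.1.
Adiabatic: P_a = P₁(V₁/V₂)^γ = 0.139×19.1^(7/5).
P_a/P_b = (V₁/V₂)^(γ−1) = 19.1^(2/5) = 3.254.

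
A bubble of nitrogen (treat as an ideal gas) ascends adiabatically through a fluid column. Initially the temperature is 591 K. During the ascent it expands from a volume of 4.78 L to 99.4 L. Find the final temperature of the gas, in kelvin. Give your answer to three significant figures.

For a reversible adiabat TV^(γ−1) is constant, so T₂ = T₁ (V₁/V₂)^(γ−1).
For a diatomic ideal gas γ = 7/5, so γ−1 = 2/5.
T₂ = 591 × (4.78/99.4)^(2/5) = 175.6 K.

T₂ ≈ 176 K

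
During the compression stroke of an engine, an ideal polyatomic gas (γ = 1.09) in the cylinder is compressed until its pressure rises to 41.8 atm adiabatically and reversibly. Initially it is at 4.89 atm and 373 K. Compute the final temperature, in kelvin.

Adiabatic: T₂/T₁ = (P₂/P₁)^((γ−1)/γ).
T₂ = 373 × (41.8/4.89)^(0.0826) = 445.3 K.

T₂ ≈ 445 K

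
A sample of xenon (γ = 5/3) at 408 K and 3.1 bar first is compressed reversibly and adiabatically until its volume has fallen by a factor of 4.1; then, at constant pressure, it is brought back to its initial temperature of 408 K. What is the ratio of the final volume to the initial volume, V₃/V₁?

Adiabatic step: V₂/V₁ = 0.2439; T₂ = T₁·4.1^(2/3) = 1045 K.
Isobaric step: V₃/V₂ = T₃/T₂ = 408/1045.
V₃/V₁ = (V₂/V₁)(V₃/V₂) = 0.2439 × (408/1045) = 0.09521.

V₃/V₁ ≈ 0.0952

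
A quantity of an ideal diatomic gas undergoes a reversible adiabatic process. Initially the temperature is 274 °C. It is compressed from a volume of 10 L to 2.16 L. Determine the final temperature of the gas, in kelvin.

For a reversible adiabat TV^(γ−1) is constant, so T₂ = T₁ (V₁/V₂)^(γ−1).
For a diatomic ideal gas γ = 7/5, so γ−1 = 2/5.
T₁ = 274 °C = 547.1 K.
T₂ = 547.1 × (10/2.16)^(2/5) = 1010 K.

T₂ ≈ 1010 K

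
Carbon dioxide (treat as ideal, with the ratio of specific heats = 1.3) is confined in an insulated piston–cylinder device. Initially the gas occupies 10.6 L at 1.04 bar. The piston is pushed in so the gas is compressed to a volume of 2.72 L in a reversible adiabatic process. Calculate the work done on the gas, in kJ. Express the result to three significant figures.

P₂ = P₁(V₁/V₂)^γ = 1.04×(10.6/2.72)^(1.3) = 6.095 bar.
For a reversible adiabat, W_by_gas = (P₁V₁ − P₂V₂)/(γ−1).
W_by = (104000×0.0106 − 609500×0.00272) / (0.3) = -1852 J.
W_on_gas = −W_by = 1852 J.

W ≈ 1.85 kJ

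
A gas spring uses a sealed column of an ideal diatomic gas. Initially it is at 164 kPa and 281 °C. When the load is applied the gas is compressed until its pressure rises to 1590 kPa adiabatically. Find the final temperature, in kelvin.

Adiabatic: T₂/T₁ = (P₂/P₁)^((γ−1)/γ).
For a diatomic ideal gas γ = 7/5, so (γ−1)/γ = 2/7.
T₁ = 281 °C = 554.1 K.
T₂ = 554.1 × (1590/164)^(2/7) = 1060 K.

T₂ ≈ 1060 K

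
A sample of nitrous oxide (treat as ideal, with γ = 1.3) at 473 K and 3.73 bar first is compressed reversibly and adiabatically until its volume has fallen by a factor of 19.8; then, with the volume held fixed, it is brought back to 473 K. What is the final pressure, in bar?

Adiabatic step (PV^γ = const): P₂ = 3.73×19.8^(1.3) = 180.9 bar; T₂ = 473×19.8^(0.3) = 1158 K.
Isochoric: P₃ = P₂(T₃/T₂) = 180.9 × (473/1158) = 73.85 bar.

P₃ ≈ 73.9 bar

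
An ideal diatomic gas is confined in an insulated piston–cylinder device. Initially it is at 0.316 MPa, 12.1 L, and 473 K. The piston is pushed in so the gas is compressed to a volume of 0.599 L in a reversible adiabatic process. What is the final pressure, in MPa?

P₂ ≈ 21.2 MPa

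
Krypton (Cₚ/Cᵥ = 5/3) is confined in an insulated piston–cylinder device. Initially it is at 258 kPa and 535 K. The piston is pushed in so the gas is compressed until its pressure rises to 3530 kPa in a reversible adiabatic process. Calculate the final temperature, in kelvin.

Adiabatic: T₂/T₁ = (P₂/P₁)^((γ−1)/γ).
T₂ = 535 × (3530/258)^(2/5) = 1523 K.

T₂ ≈ 1520 K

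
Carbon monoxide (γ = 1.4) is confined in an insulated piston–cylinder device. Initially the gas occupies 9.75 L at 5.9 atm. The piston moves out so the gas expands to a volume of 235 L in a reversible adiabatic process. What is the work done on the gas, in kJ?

W ≈ -10.5 kJ

P₂ = P₁(V₁/V₂)^γ = 5.9×(9.75/235)^(1.4) = 0.06854 atm.
For a reversible adiabat, W_by_gas = (P₁V₁ − P₂V₂)/(γ−1).
W_by = (597800×0.00975 − 6945×0.235) / (0.4) = 10490 J.
W_on_gas = −W_by = -10490 J.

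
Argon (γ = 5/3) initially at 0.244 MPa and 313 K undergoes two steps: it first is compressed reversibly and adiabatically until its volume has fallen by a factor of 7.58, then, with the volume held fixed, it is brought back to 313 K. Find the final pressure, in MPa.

Adiabatic step (PV^γ = const): P₂ = 0.244×7.58^(5/3) = 7.137 MPa; T₂ = 313×7.58^(2/3) = 1208 K.
Isochoric: P₃ = P₂(T₃/T₂) = 7.137 × (313/1208) = 1.85 MPa.

P₃ ≈ 1.85 MPa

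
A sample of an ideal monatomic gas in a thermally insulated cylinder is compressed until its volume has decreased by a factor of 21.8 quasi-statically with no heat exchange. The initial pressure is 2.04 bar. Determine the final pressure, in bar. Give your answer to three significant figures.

P₂ ≈ 347 bar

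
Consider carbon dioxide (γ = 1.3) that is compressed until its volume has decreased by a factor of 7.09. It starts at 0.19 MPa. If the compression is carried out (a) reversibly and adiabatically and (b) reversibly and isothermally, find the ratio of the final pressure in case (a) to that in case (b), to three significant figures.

P_adiabatic / P_isothermal ≈ 1.80

Isothermal: P_b = P₁(V₁/V₂) = 0.19×7.09.
Adiabatic: P_a = P₁(V₁/V₂)^γ = 0.19×7.09^(1.3).
P_a/P_b = (V₁/V₂)^(γ−1) = 7.09^(0.3) = 1.8.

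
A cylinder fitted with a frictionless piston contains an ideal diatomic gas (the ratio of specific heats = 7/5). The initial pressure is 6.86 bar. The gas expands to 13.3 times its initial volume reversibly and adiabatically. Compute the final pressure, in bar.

Since PV^γ is constant along a reversible adiabat, P₂ = P₁ (V₁/V₂)^γ.
P₂ = 6.86 × (1/13.3)^(7/5) = 0.1832 bar.

P₂ ≈ 0.183 bar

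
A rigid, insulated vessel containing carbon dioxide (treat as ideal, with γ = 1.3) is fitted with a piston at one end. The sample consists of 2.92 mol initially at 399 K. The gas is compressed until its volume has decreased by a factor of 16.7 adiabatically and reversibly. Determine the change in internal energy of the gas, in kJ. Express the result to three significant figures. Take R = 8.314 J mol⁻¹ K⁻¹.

ΔU ≈ 42.8 kJ

Adiabatic: T₁V₁^(γ−1) = T₂V₂^(γ−1) ⇒ T₂ = T₁ (V₁/V₂)^(γ−1).
T₂ = 399 × 16.7^(0.3) = 928.5 K.
Q = 0, so ΔU = W_on_gas = nCᵥΔT with Cᵥ = R/(γ−1) = 27.71 J/(mol·K).
ΔU = 2.92 × 27.71 × (928.5 − 399) = 42850 J.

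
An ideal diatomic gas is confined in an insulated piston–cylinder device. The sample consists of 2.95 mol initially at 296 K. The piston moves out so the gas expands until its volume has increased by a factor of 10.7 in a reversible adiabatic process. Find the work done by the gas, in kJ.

For a reversible adiabat TV^(γ−1) is constant, so T₂ = T₁ (V₁/V₂)^(γ−1).
γ = 7/5 for a diatomic ideal gas, so γ−1 = 2/5.
T₂ = 296 × (1/10.7)^(2/5) = 114.7 K.
Q = 0, so ΔU = W_on_gas = nCᵥΔT with Cᵥ = R/(γ−1) = 20.79 J/(mol·K).
ΔU = 2.95 × 20.79 × (114.7 − 296) = -11120 J.
Work done by the gas = −ΔU = 11120 J.

W ≈ 11.1 kJ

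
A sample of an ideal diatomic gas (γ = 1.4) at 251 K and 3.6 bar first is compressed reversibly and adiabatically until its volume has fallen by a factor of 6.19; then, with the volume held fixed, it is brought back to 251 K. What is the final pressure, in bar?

P₃ ≈ 22.3 bar

Adiabatic step (PV^γ = const): P₂ = 3.6×6.19^(1.4) = 46.2 bar; T₂ = 251×6.19^(0.4) = 520.4 K.
Isochoric: P₃ = P₂(T₃/T₂) = 46.2 × (251/520.4) = 22.28 bar.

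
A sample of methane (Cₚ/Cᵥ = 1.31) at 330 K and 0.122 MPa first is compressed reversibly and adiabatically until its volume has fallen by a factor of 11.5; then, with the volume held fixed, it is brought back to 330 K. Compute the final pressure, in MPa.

Adiabatic step (PV^γ = const): P₂ = 0.122×11.5^(1.31) = 2.991 MPa; T₂ = 330×11.5^(0.31) = 703.6 K.
Isochoric: P₃ = P₂(T₃/T₂) = 2.991 × (330/703.6) = 1.403 MPa.

P₃ ≈ 1.40 MPa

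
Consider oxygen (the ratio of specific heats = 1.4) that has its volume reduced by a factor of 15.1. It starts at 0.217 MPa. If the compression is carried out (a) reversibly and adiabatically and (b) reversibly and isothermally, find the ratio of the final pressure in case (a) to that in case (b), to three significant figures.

Isothermal: P_b = P₁(V₁/V₂) = 0.217×15.1.
Adiabatic: P_a = P₁(V₁/V₂)^γ = 0.217×15.1^(1.4).
P_a/P_b = (V₁/V₂)^(γ−1) = 15.1^(0.4) = 2.962.

P_adiabatic / P_isothermal ≈ 2.96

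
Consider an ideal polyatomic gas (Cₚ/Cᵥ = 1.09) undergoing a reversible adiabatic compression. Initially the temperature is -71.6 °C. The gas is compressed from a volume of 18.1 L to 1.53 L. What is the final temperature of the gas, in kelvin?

Adiabatic: T₁V₁^(γ−1) = T₂V₂^(γ−1) ⇒ T₂ = T₁ (V₁/V₂)^(γ−1).
T₁ = -71.6 °C = 201.5 K.
T₂ = 201.5 × (18.1/1.53)^(0.09) = 251.7 K.

T₂ ≈ 252 K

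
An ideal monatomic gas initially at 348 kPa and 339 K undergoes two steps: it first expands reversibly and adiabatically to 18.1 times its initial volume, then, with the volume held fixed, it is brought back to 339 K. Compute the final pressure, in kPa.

For a monatomic ideal gas γ = 5/3.
Adiabatic step (PV^γ = const): P₂ = 348×(1/18.1)^(5/3) = 2.789 kPa; T₂ = 339×(1/18.1)^(2/3) = 49.18 K.
Isochoric: P₃ = P₂(T₃/T₂) = 2.789 × (339/49.18) = 19.23 kPa.

P₃ ≈ 19.2 kPa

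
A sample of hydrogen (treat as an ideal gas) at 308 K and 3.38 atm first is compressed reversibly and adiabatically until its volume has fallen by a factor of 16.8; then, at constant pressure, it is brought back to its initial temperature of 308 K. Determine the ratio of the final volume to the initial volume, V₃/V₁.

For a diatomic ideal gas γ = 7/5.
Adiabatic step: V₂/V₁ = 0.05952; T₂ = T₁·16.8^(2/5) = 952.1 K.
Isobaric step: V₃/V₂ = T₃/T₂ = 308/952.1.
V₃/V₁ = (V₂/V₁)(V₃/V₂) = 0.05952 × (308/952.1) = 0.01926.

V₃/V₁ ≈ 0.0193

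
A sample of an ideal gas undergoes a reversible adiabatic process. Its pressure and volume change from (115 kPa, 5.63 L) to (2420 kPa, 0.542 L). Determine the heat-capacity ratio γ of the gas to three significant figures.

γ ≈ 1.30

PV^γ = const ⇒ γ = ln(P₂/P₁) / ln(V₁/V₂).
γ = ln(2420/115) / ln(5.63/0.542) = 1.302.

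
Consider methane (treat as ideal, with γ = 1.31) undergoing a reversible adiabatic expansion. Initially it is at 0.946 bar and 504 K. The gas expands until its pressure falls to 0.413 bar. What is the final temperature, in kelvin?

T₂ ≈ 414 K

Along an adiabat T P^((1−γ)/γ) is constant, so T₂ = T₁ (P₂/P₁)^((γ−1)/γ).
T₂ = 504 × (0.413/0.946)^(0.237) = 414.2 K.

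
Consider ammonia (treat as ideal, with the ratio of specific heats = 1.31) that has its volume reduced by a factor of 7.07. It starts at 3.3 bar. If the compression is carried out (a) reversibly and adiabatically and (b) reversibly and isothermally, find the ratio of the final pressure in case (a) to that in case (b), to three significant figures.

P_adiabatic / P_isothermal ≈ 1.83

Isothermal: P_b = P₁(V₁/V₂) = 3.3×7.07.
Adiabatic: P_a = P₁(V₁/V₂)^γ = 3.3×7.07^(1.31).
P_a/P_b = (V₁/V₂)^(γ−1) = 7.07^(0.31) = 1.834.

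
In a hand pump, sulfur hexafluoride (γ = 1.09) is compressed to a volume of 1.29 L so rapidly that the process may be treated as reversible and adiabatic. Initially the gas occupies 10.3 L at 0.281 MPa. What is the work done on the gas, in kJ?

W ≈ 6.61 kJ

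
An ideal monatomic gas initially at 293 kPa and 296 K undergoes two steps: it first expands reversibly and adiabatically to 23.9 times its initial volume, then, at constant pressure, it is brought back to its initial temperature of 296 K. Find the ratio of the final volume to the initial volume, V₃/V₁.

V₃/V₁ ≈ 198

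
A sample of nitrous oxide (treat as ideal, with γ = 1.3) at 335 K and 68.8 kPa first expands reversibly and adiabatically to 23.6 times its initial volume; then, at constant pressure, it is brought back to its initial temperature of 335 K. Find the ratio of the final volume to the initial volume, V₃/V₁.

Adiabatic step: V₂/V₁ = 23.6; T₂ = T₁·(1/23.6)^(0.3) = 129.8 K.
Isobaric step: V₃/V₂ = T₃/T₂ = 335/129.8.
V₃/V₁ = (V₂/V₁)(V₃/V₂) = 23.6 × (335/129.8) = 60.92.

V₃/V₁ ≈ 60.9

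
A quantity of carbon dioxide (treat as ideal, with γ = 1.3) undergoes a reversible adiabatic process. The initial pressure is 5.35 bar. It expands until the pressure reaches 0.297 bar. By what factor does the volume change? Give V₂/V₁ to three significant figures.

V₂/V₁ ≈ 9.24

From PV^γ = const, V₂/V₁ = (P₁/P₂)^(1/γ).
V₂/V₁ = (5.35/0.297)^(0.769) = 9.244.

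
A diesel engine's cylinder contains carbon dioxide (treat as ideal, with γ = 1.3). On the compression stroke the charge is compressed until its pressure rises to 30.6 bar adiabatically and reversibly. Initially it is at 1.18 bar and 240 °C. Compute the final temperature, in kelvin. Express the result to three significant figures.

T₂ ≈ 1090 K

Adiabatic: T₂/T₁ = (P₂/P₁)^((γ−1)/γ).
T₁ = 240 °C = 513.1 K.
T₂ = 513.1 × (30.6/1.18)^(0.231) = 1088 K.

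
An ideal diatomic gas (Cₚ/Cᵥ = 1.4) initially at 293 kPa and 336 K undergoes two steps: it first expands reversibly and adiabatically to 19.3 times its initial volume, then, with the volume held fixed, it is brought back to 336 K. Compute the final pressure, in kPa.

P₃ ≈ 15.2 kPa

Adiabatic step (PV^γ = const): P₂ = 293×(1/19.3)^(1.4) = 4.646 kPa; T₂ = 336×(1/19.3)^(0.4) = 102.8 K.
Isochoric: P₃ = P₂(T₃/T₂) = 4.646 × (336/102.8) = 15.18 kPa.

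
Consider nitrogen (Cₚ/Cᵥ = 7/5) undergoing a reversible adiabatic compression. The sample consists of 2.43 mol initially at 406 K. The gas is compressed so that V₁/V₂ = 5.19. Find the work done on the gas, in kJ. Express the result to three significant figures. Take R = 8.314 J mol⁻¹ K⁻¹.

For a reversible adiabat TV^(γ−1) is constant, so T₂ = T₁ (V₁/V₂)^(γ−1).
T₂ = 406 × 5.19^(2/5) = 784.5 K.
Q = 0, so ΔU = W_on_gas = nCᵥΔT with Cᵥ = R/(γ−1) = 20.79 J/(mol·K).
ΔU = 2.43 × 20.79 × (784.5 − 406) = 19120 J.

W ≈ 19.1 kJ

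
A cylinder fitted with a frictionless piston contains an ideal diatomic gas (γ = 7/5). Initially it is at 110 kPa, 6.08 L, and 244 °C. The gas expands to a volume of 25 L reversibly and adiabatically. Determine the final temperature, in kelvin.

T₂ ≈ 294 K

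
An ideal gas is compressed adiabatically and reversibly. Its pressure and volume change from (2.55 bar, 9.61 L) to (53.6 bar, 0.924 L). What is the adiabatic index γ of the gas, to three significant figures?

γ ≈ 1.30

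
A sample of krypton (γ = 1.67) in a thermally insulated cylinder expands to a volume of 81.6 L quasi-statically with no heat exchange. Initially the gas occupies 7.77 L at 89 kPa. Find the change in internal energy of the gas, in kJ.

P₂ = P₁(V₁/V₂)^γ = 89×(7.77/81.6)^(1.67) = 1.753 kPa.
For a reversible adiabat, W_by_gas = (P₁V₁ − P₂V₂)/(γ−1).
W_by = (89000×0.00777 − 1753×0.0816) / (0.67) = 818.6 J.
Q = 0 ⇒ ΔU = −W_by = -818.6 J.

ΔU ≈ -0.819 kJ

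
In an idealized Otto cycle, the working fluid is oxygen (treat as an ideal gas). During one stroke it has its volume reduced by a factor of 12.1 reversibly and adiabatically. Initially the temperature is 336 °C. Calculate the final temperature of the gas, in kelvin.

T₂ ≈ 1650 K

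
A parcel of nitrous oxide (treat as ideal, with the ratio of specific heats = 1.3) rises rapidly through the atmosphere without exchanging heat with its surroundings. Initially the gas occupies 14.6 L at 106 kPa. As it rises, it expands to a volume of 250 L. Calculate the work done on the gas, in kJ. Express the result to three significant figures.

W ≈ -2.96 kJ

P₂ = P₁(V₁/V₂)^γ = 106×(14.6/250)^(1.3) = 2.64 kPa.
For a reversible adiabat, W_by_gas = (P₁V₁ − P₂V₂)/(γ−1).
W_by = (106000×0.0146 − 2640×0.25) / (0.3) = 2958 J.
W_on_gas = −W_by = -2958 J.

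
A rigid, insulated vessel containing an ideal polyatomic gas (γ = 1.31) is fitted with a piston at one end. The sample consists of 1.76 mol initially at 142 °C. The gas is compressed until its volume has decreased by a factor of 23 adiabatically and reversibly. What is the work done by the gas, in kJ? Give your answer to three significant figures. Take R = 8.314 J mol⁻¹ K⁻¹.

For a reversible adiabat TV^(γ−1) is constant, so T₂ = T₁ (V₁/V₂)^(γ−1).
T₁ = 142 °C = 415.1 K.
T₂ = 415.1 × 23^(0.31) = 1097 K.
Q = 0, so ΔU = W_on_gas = nCᵥΔT with Cᵥ = R/(γ−1) = 26.82 J/(mol·K).
ΔU = 1.76 × 26.82 × (1097 − 415.1) = 32200 J.
Work done by the gas = −ΔU = -32200 J.

W ≈ -32.2 kJ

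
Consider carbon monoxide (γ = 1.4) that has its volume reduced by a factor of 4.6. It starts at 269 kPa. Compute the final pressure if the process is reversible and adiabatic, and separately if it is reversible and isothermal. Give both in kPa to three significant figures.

Isothermal: P₂ = P₁(V₁/V₂) = 269×4.6 = 1237 kPa.
Adiabatic: P₂ = P₁(V₁/V₂)^γ = 269×4.6^(1.4) = 2278 kPa.

adiabatic: 2280 kPa; isothermal: 1240 kPa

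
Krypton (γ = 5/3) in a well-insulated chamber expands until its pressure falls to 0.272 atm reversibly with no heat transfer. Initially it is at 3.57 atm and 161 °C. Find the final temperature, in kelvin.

Along an adiabat T P^((1−γ)/γ) is constant, so T₂ = T₁ (P₂/P₁)^((γ−1)/γ).
T₁ = 161 °C = 434.1 K.
T₂ = 434.1 × (0.272/3.57)^(2/5) = 155 K.

T₂ ≈ 155 K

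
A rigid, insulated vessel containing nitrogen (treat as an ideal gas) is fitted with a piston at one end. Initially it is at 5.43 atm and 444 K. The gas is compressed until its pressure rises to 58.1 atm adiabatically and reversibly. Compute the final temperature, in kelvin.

T₂ ≈ 874 K

Along an adiabat T P^((1−γ)/γ) is constant, so T₂ = T₁ (P₂/P₁)^((γ−1)/γ).
For a diatomic ideal gas γ = 7/5, so (γ−1)/γ = 2/7.
T₂ = 444 × (58.1/5.43)^(2/7) = 874 K.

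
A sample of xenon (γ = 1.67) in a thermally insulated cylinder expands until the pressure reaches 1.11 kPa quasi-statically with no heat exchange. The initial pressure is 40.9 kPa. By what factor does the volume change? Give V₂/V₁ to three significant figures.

V₂/V₁ ≈ 8.67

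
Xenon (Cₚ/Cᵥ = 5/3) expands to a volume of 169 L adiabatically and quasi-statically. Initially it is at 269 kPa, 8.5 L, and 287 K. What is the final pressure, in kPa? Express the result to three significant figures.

P₂ ≈ 1.84 kPa

Adiabatic: P₁V₁^γ = P₂V₂^γ ⇒ P₂ = P₁ (V₁/V₂)^γ.
P₂ = 269 × (8.5/169)^(5/3) = 1.843 kPa.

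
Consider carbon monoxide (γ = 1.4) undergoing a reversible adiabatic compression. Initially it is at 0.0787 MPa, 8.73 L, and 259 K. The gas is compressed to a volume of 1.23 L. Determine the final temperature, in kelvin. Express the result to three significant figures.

Adiabatic: T₁V₁^(γ−1) = T₂V₂^(γ−1) ⇒ T₂ = T₁ (V₁/V₂)^(γ−1).
T₂ = 259 × (8.73/1.23)^(0.4) = 567.2 K.

T₂ ≈ 567 K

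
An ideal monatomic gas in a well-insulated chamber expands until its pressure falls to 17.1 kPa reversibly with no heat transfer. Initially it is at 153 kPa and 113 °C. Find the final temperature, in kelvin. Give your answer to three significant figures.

T₂ ≈ 161 K

Along an adiabat T P^((1−γ)/γ) is constant, so T₂ = T₁ (P₂/P₁)^((γ−1)/γ).
For a monatomic ideal gas γ = 5/3, so (γ−1)/γ = 2/5.
T₁ = 113 °C = 386.1 K.
T₂ = 386.1 × (17.1/153)^(2/5) = 160.7 K.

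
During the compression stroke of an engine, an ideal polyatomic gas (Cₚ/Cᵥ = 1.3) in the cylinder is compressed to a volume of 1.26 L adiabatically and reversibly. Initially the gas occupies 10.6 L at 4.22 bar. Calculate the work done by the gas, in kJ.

P₂ = P₁(V₁/V₂)^γ = 4.22×(10.6/1.26)^(1.3) = 67.26 bar.
For a reversible adiabat, W_by_gas = (P₁V₁ − P₂V₂)/(γ−1).
W_by = (422000×0.0106 − 6.726×10^6×0.00126) / (0.3) = -13340 J.

W ≈ -13.3 kJ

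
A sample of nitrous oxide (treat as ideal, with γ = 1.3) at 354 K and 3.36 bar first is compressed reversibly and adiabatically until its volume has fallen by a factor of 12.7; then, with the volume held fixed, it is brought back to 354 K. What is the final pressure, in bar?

P₃ ≈ 42.7 bar

Adiabatic step (PV^γ = const): P₂ = 3.36×12.7^(1.3) = 91.47 bar; T₂ = 354×12.7^(0.3) = 758.8 K.
Isochoric: P₃ = P₂(T₃/T₂) = 91.47 × (354/758.8) = 42.67 bar.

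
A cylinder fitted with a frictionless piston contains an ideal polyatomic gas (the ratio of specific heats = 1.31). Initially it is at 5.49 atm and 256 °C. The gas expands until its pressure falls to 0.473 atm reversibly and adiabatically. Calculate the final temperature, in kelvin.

T₂ ≈ 296 K

Adiabatic: T₂/T₁ = (P₂/P₁)^((γ−1)/γ).
T₁ = 256 °C = 529.1 K.
T₂ = 529.1 × (0.473/5.49)^(0.237) = 296.2 K.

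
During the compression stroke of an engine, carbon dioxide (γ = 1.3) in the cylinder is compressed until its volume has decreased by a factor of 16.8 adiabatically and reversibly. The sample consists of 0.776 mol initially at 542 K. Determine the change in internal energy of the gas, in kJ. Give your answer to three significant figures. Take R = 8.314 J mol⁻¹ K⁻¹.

Adiabatic: T₁V₁^(γ−1) = T₂V₂^(γ−1) ⇒ T₂ = T₁ (V₁/V₂)^(γ−1).
T₂ = 542 × 16.8^(0.3) = 1264 K.
Q = 0, so ΔU = W_on_gas = nCᵥΔT with Cᵥ = R/(γ−1) = 27.71 J/(mol·K).
ΔU = 0.776 × 27.71 × (1264 − 542) = 15520 J.

ΔU ≈ 15.5 kJ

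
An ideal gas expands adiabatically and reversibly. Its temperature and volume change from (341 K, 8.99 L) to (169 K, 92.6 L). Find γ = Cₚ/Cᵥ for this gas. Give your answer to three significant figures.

γ ≈ 1.30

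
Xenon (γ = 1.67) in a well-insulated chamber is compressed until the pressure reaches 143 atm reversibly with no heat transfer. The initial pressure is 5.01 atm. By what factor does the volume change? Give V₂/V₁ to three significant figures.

From PV^γ = const, V₂/V₁ = (P₁/P₂)^(1/γ).
V₂/V₁ = (5.01/143)^(0.599) = 0.1344.

V₂/V₁ ≈ 0.134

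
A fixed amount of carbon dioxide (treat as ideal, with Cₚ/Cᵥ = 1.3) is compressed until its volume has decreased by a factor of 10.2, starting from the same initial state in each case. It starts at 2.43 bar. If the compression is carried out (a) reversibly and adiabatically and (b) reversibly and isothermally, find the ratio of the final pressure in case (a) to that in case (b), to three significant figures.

Isothermal: P_b = P₁(V₁/V₂) = 2.43×10.2.
Adiabatic: P_a = P₁(V₁/V₂)^γ = 2.43×10.2^(1.3).
P_a/P_b = (V₁/V₂)^(γ−1) = 10.2^(0.3) = 2.007.

P_adiabatic / P_isothermal ≈ 2.01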